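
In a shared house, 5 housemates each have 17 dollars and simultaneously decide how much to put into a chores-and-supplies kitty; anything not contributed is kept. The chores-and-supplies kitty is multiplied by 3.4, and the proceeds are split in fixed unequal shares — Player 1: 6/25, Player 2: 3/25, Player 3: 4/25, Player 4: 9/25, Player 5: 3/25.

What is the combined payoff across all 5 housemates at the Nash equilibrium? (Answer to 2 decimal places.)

A player with share s gets back 3.4·s per unit contributed, so full contribution is dominant for anyone with s > 1/3.4 = 0.2941 and zero contribution is dominant for anyone below.
Player 4 alone (share 9/25) is above the threshold, contributing 17; the remaining 4 contribute 0. Total contributed: 17.
The chores-and-supplies kitty pays out 3.4 × 17 = 57.80 in total (split across the unequal shares, but the aggregate is all that matters for the group sum).
The 4 free-riders keep 17 each, adding 68. Group total = 68 + 57.80 = 125.80.

125.80 dollars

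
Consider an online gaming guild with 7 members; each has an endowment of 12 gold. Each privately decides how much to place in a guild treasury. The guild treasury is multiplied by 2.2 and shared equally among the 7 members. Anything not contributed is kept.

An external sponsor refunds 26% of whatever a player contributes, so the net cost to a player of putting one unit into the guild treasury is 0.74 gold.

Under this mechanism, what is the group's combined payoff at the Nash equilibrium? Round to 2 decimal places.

84.00 gold

Even with the mechanism, each unit contributed returns only (2.2/7) / 0.74 = 0.4247 per unit of net cost, so contributing nothing is still dominant.
At the Nash equilibrium no one contributes; group total payoff = 7 × 12 = 84.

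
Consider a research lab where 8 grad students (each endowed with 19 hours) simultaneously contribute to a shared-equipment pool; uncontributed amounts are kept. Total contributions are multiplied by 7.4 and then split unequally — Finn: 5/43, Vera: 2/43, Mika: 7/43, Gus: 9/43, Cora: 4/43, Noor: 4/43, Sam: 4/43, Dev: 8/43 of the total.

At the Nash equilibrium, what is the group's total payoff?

516.80 hours

A player with share s gets back 7.4·s per unit contributed, so full contribution is dominant for anyone with s > 1/7.4 = 0.1351 and zero contribution is dominant for anyone below.
Mika, Gus and Dev are above the threshold, contributing 19 each; the remaining 5 contribute 0. Total contributed: 57.
The shared-equipment pool pays out 7.4 × 57 = 421.80 in total (split across the unequal shares, but the aggregate is all that matters for the group sum).
The 5 free-riders keep 19 each, adding 95. Group total = 95 + 421.80 = 516.80.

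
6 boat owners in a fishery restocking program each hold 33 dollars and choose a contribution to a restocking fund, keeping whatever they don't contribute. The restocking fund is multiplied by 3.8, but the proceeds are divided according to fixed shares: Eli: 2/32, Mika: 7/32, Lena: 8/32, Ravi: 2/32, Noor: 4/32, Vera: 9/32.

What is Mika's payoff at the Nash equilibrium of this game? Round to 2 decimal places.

For player j, contributing a unit is worthwhile iff 3.8 × (j's share) ≥ 1, i.e. iff j's share is at least 0.2632.
Only Vera (9/32) clears that bar, contributing 33; the remaining 5 contribute 0. Total contributed: 33.
Mika keeps 33 and receives 3.8 × 33 × 7/32 = 27.43 from the restocking fund, for a payoff of 60.43.

60.43 dollars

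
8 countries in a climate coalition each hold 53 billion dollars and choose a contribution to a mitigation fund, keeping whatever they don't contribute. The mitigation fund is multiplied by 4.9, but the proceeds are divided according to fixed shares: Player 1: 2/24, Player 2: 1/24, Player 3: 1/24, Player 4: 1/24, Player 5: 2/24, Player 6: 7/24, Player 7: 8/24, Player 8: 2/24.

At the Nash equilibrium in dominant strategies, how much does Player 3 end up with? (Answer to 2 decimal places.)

74.64 billion dollars

For player j, contributing a unit is worthwhile iff 4.9 × (j's share) ≥ 1, i.e. iff j's share is at least 0.2041.
Player 6 and Player 7 are above the threshold, contributing 53 each; the remaining 6 contribute 0. Total contributed: 106.
Player 3 keeps 53 and receives 4.9 × 106 × 1/24 = 21.64 from the mitigation fund, for a payoff of 74.64.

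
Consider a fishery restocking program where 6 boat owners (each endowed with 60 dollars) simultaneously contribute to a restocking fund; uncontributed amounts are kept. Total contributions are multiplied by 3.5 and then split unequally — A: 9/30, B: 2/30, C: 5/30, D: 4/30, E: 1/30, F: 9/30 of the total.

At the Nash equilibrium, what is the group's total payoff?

For player j, contributing a unit is worthwhile iff 3.5 × (j's share) ≥ 1, i.e. iff j's share is at least 0.2857.
The shares above 0.2857 belong to A and F, contributing 60 each; the remaining 4 contribute 0. Total contributed: 120.
The restocking fund pays out 3.5 × 120 = 420.00 in total (split across the unequal shares, but the aggregate is all that matters for the group sum).
The 4 free-riders keep 60 each, adding 240. Group total = 240 + 420.00 = 660.00.

660.00 dollars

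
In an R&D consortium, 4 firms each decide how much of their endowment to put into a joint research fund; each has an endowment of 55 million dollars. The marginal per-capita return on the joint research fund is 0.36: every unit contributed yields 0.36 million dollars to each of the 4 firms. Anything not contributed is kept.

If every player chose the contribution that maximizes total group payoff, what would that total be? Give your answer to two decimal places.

316.80 million dollars

Each contributed unit returns 1.440 to the group as a whole (0.36 to each of 4 players), which exceeds 1, so the social optimum is full contribution: group total = 1.440 × 220 = 316.80.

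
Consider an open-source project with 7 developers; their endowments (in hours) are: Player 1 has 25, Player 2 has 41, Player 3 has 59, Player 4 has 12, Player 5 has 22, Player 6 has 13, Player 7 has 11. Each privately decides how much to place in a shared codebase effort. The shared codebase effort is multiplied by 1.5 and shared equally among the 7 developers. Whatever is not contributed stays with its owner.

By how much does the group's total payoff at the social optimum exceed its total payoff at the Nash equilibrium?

91.50 hours

The private return per contributed unit is 1.5/7 = 0.2143 < 1 for every player regardless of endowment, so the Nash equilibrium is zero contribution and the group total is Σ E_j = 25 + 41 + 59 + 12 + 22 + 13 + 11 = 183.
Each contributed unit returns 1.500 to the group, so the social optimum is full contribution by everyone: group total = 1.500 × 183 = 274.50.
Efficiency loss = (1.500 − 1) × 183 = 91.50.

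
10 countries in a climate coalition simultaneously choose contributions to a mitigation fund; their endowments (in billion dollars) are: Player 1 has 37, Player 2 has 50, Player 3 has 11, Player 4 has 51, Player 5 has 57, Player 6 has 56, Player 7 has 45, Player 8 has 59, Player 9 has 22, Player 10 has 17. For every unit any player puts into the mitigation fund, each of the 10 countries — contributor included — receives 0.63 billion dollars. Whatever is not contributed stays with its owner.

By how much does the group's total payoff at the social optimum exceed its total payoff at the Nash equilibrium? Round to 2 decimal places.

The private return per contributed unit is 0.63 < 1 for everyone, so the Nash equilibrium is zero contribution and the group total is Σ E_j = 37 + 50 + 11 + 51 + 57 + 56 + 45 + 59 + 22 + 17 = 405.
Each contributed unit returns 6.300 to the group, so the social optimum is full contribution by everyone: group total = 6.300 × 405 = 2551.50.
Efficiency loss = (6.300 − 1) × 405 = 2146.50.

2146.50 billion dollars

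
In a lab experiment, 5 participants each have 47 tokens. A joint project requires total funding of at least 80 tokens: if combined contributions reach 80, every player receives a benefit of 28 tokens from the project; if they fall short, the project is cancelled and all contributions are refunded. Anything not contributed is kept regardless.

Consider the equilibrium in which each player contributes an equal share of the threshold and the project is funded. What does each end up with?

Equal share of the threshold: 80/5 = 16.
At this profile no one gains by cutting their contribution: any cut drops the total below 80, the project is cancelled, contributions are refunded, and the deviator ends with 47, which is less than 47 − 16 + 28 = 59. Contributing more than 16 just wastes the excess. So contributing exactly 16 is a best response.
Each player's payoff: 47 − 16 + 28 = 59.

59 tokens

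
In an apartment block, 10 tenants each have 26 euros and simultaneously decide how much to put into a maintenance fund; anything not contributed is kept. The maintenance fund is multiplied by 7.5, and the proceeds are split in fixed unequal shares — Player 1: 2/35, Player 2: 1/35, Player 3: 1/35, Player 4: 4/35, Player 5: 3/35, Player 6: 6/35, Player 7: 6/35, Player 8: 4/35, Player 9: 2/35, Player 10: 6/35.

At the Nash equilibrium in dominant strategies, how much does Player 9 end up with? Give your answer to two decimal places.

A player with share s gets back 7.5·s per unit contributed, so full contribution is dominant for anyone with s > 1/7.5 = 0.1333 and zero contribution is dominant for anyone below.
The shares above 0.1333 belong to Player 6, Player 7 and Player 10, contributing 26 each; the remaining 7 contribute 0. Total contributed: 78.
Player 9 keeps 26 and receives 7.5 × 78 × 2/35 = 33.43 from the maintenance fund, for a payoff of 59.43.

59.43 euros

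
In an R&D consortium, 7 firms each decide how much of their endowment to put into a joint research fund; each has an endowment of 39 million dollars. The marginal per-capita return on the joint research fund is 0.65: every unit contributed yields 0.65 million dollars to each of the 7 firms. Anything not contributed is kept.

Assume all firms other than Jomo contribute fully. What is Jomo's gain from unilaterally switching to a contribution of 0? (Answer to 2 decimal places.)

Switching from a contribution of 39 to 0 lets Jomo keep an extra 39 million dollars, but lowers the joint research fund by 39, which costs Jomo their own share of that drop: 0.65 × 39 = 25.35.
Net gain = 39 − 25.35 = 13.65. The private return per contributed unit (0.65) is below 1, so free-riding is indeed the best response regardless of what the others do.

13.65 million dollars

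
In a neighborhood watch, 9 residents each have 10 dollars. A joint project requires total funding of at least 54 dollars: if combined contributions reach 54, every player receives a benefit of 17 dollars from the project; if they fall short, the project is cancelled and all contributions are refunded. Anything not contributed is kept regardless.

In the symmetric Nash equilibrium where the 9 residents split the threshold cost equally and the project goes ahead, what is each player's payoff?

Equal share of the threshold: 54/9 = 6.
At this profile no one gains by cutting their contribution: any cut drops the total below 54, the project is cancelled, contributions are refunded, and the deviator ends with 10, which is less than 10 − 6 + 17 = 21. Contributing more than 6 just wastes the excess. So contributing exactly 6 is a best response.
Each player's payoff: 10 − 6 + 17 = 21.

21 dollars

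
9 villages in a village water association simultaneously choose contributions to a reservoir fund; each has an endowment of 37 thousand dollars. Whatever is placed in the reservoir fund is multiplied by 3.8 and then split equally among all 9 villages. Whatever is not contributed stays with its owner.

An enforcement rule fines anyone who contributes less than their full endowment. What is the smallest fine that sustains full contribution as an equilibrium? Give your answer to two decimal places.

21.38 thousand dollars

Given the others contribute fully, the best deviation is to contribute 0 (any partial contribution still incurs the fine and gives up units whose private return 0.4222 is below 1).
Deviating from 37 to 0 saves 37 thousand dollars but forfeits the deviator's share of the drop in the reservoir fund: 3.8/9 × 37 = 15.62.
So the deviation gain is 37 − 15.62 = 21.38, and the fine must be at least 21.38 thousand dollars to wipe it out.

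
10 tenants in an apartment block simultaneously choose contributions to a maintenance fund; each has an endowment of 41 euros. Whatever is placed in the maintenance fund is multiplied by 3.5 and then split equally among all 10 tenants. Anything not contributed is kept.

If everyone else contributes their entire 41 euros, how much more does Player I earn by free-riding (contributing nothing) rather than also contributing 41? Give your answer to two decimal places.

Switching from a contribution of 41 to 0 lets Player I keep an extra 41 euros, but lowers the maintenance fund by 41, which costs Player I their own share of that drop: 3.5/10 × 41 = 14.35.
Net gain = 41 − 14.35 = 26.65. The private return per contributed unit (0.3500) is below 1, so free-riding is indeed the best response regardless of what the others do.

26.65 euros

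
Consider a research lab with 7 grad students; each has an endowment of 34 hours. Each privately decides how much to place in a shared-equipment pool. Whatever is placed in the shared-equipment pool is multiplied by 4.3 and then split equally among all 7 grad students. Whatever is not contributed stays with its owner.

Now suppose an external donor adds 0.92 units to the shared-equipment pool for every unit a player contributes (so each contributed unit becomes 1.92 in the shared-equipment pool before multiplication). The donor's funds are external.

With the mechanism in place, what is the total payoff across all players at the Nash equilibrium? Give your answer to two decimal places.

The effective private return per unit is now 4.3 × 1.92 / 7 = 1.1794 > 1, so every player's dominant strategy flips to full contribution.
At the Nash equilibrium everyone contributes 34. Group total payoff = 4.3 × 1.92 × 238 = 1964.93.

1964.93 hours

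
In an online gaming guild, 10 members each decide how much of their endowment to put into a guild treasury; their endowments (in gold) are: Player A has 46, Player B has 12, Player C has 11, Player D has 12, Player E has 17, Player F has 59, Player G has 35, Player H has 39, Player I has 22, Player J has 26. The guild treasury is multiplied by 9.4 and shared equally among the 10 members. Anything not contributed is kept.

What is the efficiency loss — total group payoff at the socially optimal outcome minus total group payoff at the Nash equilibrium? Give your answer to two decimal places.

2343.60 gold

The private return per contributed unit is 9.4/10 = 0.9400 < 1 for every player regardless of endowment, so the Nash equilibrium is zero contribution and the group total is Σ E_j = 46 + 12 + 11 + 12 + 17 + 59 + 35 + 39 + 22 + 26 = 279.
Each contributed unit returns 9.400 to the group, so the social optimum is full contribution by everyone: group total = 9.400 × 279 = 2622.60.
Efficiency loss = (9.400 − 1) × 279 = 2343.60.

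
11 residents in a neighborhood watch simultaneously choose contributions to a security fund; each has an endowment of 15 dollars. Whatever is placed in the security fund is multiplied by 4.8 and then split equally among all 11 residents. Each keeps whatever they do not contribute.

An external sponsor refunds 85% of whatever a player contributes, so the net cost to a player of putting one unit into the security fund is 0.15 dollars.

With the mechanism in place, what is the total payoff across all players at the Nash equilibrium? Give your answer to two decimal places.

932.25 dollars

The effective private return per unit is now (4.8/11) / 0.15 = 2.9091 > 1, so every player's dominant strategy flips to full contribution.
At the Nash equilibrium everyone contributes 15. Group total payoff = 11 × (15 × 0.85 + 4.8 × 15) = 932.25.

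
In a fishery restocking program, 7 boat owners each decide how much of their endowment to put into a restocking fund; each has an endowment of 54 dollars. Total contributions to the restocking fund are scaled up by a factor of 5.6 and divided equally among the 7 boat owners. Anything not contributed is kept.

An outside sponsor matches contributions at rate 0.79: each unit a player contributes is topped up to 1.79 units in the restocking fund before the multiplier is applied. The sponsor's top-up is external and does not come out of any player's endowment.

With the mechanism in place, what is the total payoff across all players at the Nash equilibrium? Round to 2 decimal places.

Under the mechanism each unit contributed yields 5.6 × 1.79 / 7 = 1.4320 back to its contributor per unit of net cost, which exceeds 1, making full contribution the dominant choice for everyone.
At the Nash equilibrium everyone contributes 54. Group total payoff = 5.6 × 1.79 × 378 = 3789.07.

3789.07 dollars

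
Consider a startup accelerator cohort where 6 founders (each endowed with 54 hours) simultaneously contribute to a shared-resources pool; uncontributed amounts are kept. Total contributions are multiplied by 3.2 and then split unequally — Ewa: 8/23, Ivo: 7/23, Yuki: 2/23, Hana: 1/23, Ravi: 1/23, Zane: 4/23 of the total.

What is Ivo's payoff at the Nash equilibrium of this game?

For player j, contributing a unit is worthwhile iff 3.2 × (j's share) ≥ 1, i.e. iff j's share is at least 0.3125.
Only Ewa (8/23) clears that bar, contributing 54; the remaining 5 contribute 0. Total contributed: 54.
Ivo keeps 54 and receives 3.2 × 54 × 7/23 = 52.59 from the shared-resources pool, for a payoff of 106.59.

106.59 hours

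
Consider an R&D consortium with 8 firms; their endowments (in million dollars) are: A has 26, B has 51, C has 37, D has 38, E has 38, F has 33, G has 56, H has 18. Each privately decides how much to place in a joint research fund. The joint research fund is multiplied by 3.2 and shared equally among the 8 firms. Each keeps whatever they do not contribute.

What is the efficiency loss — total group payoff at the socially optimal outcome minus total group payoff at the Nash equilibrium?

653.40 million dollars

The private return per contributed unit is 3.2/8 = 0.4000 < 1 for every player regardless of endowment, so the Nash equilibrium is zero contribution and the group total is Σ E_j = 26 + 51 + 37 + 38 + 38 + 33 + 56 + 18 = 297.
Each contributed unit returns 3.200 to the group, so the social optimum is full contribution by everyone: group total = 3.200 × 297 = 950.40.
Efficiency loss = (3.200 − 1) × 297 = 653.40.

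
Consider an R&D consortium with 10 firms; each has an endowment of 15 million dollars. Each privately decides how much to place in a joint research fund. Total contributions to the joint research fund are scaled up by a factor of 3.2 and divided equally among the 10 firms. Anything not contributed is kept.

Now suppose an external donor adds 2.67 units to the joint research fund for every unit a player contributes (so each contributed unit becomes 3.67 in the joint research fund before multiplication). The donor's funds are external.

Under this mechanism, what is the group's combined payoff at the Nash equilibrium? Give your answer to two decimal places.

1761.60 million dollars

The effective private return per unit is now 3.2 × 3.67 / 10 = 1.1744 > 1, so every player's dominant strategy flips to full contribution.
At the Nash equilibrium everyone contributes 15. Group total payoff = 3.2 × 3.67 × 150 = 1761.60.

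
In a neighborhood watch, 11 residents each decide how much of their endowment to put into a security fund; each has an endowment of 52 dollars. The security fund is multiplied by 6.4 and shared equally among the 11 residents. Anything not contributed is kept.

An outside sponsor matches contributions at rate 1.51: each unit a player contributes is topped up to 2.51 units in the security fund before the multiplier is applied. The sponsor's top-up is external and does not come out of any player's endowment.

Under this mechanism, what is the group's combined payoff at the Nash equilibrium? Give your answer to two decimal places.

With the mechanism, a contributed unit returns 6.4 × 2.51 / 11 = 1.4604 per unit of net cost to the contributor — now above 1 — so contributing fully is weakly dominant for every player.
At the Nash equilibrium everyone contributes 52. Group total payoff = 6.4 × 2.51 × 572 = 9188.61.

9188.61 dollars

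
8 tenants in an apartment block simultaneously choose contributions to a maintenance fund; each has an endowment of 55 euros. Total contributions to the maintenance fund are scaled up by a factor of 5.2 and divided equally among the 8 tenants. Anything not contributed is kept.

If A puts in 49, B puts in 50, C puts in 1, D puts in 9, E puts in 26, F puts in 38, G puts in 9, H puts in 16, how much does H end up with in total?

167.70 euros

Total contributed: 49 + 50 + 1 + 9 + 26 + 38 + 9 + 16 = 198.
Each receives 5.2 × 198 / 8 = 128.70 from the maintenance fund.
H keeps 55 − 16 = 39, so H's payoff is 39 + 128.70 = 167.70.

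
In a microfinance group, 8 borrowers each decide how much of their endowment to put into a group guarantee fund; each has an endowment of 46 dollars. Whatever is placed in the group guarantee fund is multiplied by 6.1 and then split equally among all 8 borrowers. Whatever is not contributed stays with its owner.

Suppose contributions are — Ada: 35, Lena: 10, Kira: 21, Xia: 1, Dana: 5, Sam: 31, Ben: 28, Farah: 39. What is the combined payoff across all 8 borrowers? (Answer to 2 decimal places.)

Total contributed: 35 + 10 + 21 + 1 + 5 + 31 + 28 + 39 = 170; total kept: 8 × 46 − 170 = 198.
The group guarantee fund pays out 6.1 × 170 = 1037.00 in aggregate.
Group total = 198 + 1037.00 = 1235.00.

1235.00 dollars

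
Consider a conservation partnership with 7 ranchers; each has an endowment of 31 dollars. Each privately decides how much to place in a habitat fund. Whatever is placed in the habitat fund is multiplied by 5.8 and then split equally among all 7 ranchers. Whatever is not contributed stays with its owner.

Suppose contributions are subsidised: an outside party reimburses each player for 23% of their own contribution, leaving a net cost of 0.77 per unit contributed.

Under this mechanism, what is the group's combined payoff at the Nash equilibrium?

Under the mechanism each unit contributed yields (5.8/7) / 0.77 = 1.0761 back to its contributor per unit of net cost, which exceeds 1, making full contribution the dominant choice for everyone.
So the Nash equilibrium is full contribution by all 7; the group earns 7 × (31 × 0.23 + 5.8 × 31) = 1308.51.

1308.51 dollars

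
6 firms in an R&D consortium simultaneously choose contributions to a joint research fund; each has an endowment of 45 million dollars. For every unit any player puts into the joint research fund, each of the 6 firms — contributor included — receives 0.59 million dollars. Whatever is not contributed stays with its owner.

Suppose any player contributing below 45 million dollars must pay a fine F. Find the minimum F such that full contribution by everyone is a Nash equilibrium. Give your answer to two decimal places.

Given the others contribute fully, the best deviation is to contribute 0 (any partial contribution still incurs the fine and gives up units whose private return 0.59 is below 1).
Deviating from 45 to 0 saves 45 million dollars but forfeits the deviator's share of the drop in the joint research fund: 0.59 × 45 = 26.55.
So the deviation gain is 45 − 26.55 = 18.45, and the fine must be at least 18.45 million dollars to wipe it out.

18.45 million dollars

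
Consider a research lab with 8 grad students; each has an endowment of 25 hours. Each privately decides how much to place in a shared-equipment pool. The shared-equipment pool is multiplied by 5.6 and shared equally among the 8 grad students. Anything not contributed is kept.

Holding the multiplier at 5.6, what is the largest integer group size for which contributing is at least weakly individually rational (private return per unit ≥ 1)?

Private return per unit is 5.6/(group size), which is ≥ 1 whenever the group size is ≤ 5.6.
The largest such integer is 5.

5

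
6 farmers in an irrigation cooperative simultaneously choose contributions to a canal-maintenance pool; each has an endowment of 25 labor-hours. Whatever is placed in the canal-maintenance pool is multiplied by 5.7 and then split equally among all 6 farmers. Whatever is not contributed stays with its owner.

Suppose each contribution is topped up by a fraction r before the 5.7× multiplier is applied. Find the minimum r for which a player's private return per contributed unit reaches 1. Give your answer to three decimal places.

With matching at rate r, one contributed unit becomes (1 + r) in the canal-maintenance pool and returns 5.7 × (1 + r) / 6 to the contributor.
Setting this equal to 1: 1 + r = 6/5.7 = 1.0526.
So the minimum matching rate is r = 1.0526 − 1 = 0.053.

0.053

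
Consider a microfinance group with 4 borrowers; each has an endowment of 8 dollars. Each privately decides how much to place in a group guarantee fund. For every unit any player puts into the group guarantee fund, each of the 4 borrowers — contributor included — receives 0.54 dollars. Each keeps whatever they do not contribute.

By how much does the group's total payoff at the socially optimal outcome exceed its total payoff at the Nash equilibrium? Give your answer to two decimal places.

37.12 dollars

The private return per contributed unit is 0.54 < 1, so contributing 0 is dominant for every player. At the Nash equilibrium everyone keeps their 8, and the group total is 4 × 8 = 32.
Each contributed unit returns 2.160 to the group as a whole (0.54 to each of 4 players), which exceeds 1, so the social optimum is full contribution: group total = 2.160 × 32 = 69.12.
Efficiency loss = 69.12 − 32 = 37.12.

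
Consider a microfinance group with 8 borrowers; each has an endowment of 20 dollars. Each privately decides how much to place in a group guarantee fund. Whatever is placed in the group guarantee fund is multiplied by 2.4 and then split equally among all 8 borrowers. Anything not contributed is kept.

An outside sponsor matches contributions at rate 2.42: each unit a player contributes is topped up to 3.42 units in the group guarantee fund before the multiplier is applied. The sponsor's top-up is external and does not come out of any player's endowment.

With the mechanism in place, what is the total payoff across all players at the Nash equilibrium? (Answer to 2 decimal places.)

1313.28 dollars

Under the mechanism each unit contributed yields 2.4 × 3.42 / 8 = 1.0260 back to its contributor per unit of net cost, which exceeds 1, making full contribution the dominant choice for everyone.
At the Nash equilibrium everyone contributes 20. Group total payoff = 2.4 × 3.42 × 160 = 1313.28.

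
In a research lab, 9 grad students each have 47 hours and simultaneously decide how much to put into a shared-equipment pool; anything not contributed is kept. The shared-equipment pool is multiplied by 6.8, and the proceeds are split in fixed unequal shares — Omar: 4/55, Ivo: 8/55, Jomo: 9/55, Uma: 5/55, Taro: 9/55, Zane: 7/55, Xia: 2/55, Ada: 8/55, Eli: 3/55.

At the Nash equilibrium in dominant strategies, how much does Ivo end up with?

Player j's private return per contributed unit is 6.8 × (j's share). Contributing is weakly dominant for j when that share is at least 1/6.8 = 0.1471, and contributing 0 is dominant otherwise.
Jomo and Taro clear that bar, contributing 47 each; the remaining 7 contribute 0. Total contributed: 94.
Ivo keeps 47 and receives 6.8 × 94 × 8/55 = 92.97 from the shared-equipment pool, for a payoff of 139.97.

139.97 hours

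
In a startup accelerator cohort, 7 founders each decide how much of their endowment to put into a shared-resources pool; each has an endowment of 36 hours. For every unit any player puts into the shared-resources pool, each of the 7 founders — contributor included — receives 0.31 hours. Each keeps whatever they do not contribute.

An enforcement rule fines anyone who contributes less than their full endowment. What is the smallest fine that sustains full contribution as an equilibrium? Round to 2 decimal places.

24.84 hours

Given the others contribute fully, the best deviation is to contribute 0 (any partial contribution still incurs the fine and gives up units whose private return 0.31 is below 1).
Deviating from 36 to 0 saves 36 hours but forfeits the deviator's share of the drop in the shared-resources pool: 0.31 × 36 = 11.16.
So the deviation gain is 36 − 11.16 = 24.84, and the fine must be at least 24.84 hours to wipe it out.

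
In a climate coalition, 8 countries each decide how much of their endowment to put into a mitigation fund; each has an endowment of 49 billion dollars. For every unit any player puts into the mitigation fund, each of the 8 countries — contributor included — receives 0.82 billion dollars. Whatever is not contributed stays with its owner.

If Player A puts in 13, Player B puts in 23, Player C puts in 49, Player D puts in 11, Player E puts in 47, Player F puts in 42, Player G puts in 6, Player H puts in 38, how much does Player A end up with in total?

223.78 billion dollars

Total contributed: 13 + 23 + 49 + 11 + 47 + 42 + 6 + 38 = 229.
Each receives 0.82 × 229 = 187.78 from the mitigation fund.
Player A keeps 49 − 13 = 36, so Player A's payoff is 36 + 187.78 = 223.78.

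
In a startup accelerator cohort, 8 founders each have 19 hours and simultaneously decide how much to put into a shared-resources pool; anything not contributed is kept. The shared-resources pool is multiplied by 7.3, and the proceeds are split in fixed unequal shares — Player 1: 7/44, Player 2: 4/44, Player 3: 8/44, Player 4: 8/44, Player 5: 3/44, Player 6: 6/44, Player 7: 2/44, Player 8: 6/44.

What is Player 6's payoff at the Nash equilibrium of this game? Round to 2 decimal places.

75.74 hours

Each unit j contributes comes back to j as 7.3 × (j's share), so j prefers to contribute only if that share exceeds 1/7.3 = 0.1370; otherwise keeping the unit dominates.
The shares above 0.1370 belong to Player 1, Player 3 and Player 4, contributing 19 each; the remaining 5 contribute 0. Total contributed: 57.
Player 6 keeps 19 and receives 7.3 × 57 × 6/44 = 56.74 from the shared-resources pool, for a payoff of 75.74.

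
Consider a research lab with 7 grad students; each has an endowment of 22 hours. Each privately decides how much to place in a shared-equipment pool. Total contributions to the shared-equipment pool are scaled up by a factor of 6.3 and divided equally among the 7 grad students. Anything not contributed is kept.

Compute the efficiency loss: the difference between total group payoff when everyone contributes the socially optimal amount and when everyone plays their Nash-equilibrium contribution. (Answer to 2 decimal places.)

816.20 hours

Each contributed unit returns 6.3/7 = 0.9000 to its contributor — below 1 — so contributing 0 is dominant for every player. At the Nash equilibrium everyone keeps their 22, and the group total is 7 × 22 = 154.
Each contributed unit returns 6.300 to the group as a whole (0.9000 to each of 7 players), which exceeds 1, so the social optimum is full contribution: group total = 6.300 × 154 = 970.20.
Efficiency loss = 970.20 − 154 = 816.20.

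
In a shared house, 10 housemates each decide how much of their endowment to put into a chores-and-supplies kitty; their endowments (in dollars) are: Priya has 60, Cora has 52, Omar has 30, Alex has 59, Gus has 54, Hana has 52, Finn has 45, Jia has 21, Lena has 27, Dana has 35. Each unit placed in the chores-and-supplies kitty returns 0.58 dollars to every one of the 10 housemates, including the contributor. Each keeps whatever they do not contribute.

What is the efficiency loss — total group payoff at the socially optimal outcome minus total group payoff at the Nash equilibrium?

The private return per contributed unit is 0.58 < 1 for everyone, so the Nash equilibrium is zero contribution and the group total is Σ E_j = 60 + 52 + 30 + 59 + 54 + 52 + 45 + 21 + 27 + 35 = 435.
Each contributed unit returns 5.800 to the group, so the social optimum is full contribution by everyone: group total = 5.800 × 435 = 2523.00.
Efficiency loss = (5.800 − 1) × 435 = 2088.00.

2088.00 dollars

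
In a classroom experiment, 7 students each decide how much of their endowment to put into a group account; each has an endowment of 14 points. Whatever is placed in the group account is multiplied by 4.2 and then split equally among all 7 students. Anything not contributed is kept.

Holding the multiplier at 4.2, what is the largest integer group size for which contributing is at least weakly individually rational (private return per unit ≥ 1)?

4

Private return per unit is 4.2/(group size), which is ≥ 1 whenever the group size is ≤ 4.2.
The largest such integer is 4.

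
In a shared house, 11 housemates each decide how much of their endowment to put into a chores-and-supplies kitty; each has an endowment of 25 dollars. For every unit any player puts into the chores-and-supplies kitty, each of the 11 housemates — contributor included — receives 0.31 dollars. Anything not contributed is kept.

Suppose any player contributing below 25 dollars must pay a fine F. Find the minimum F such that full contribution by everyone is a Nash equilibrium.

17.25 dollars

Given the others contribute fully, the best deviation is to contribute 0 (any partial contribution still incurs the fine and gives up units whose private return 0.31 is below 1).
Deviating from 25 to 0 saves 25 dollars but forfeits the deviator's share of the drop in the chores-and-supplies kitty: 0.31 × 25 = 7.75.
So the deviation gain is 25 − 7.75 = 17.25, and the fine must be at least 17.25 dollars to wipe it out.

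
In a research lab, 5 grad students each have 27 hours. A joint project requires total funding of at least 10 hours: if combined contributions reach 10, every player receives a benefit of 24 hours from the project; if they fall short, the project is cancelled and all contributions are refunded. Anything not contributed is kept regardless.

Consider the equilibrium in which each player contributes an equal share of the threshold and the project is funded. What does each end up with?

49 hours

Equal share of the threshold: 10/5 = 2.
At this profile no one gains by cutting their contribution: any cut drops the total below 10, the project is cancelled, contributions are refunded, and the deviator ends with 27, which is less than 27 − 2 + 24 = 49. Contributing more than 2 just wastes the excess. So contributing exactly 2 is a best response.
Each player's payoff: 27 − 2 + 24 = 49.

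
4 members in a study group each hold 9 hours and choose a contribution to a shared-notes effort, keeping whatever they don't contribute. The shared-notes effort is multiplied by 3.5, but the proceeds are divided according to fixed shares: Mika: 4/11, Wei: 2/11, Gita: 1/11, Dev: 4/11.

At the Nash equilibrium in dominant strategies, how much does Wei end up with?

20.45 hours

For player j, contributing a unit is worthwhile iff 3.5 × (j's share) ≥ 1, i.e. iff j's share is at least 0.2857.
Mika and Dev are above the threshold, contributing 9 each; the remaining 2 contribute 0. Total contributed: 18.
Wei keeps 9 and receives 3.5 × 18 × 2/11 = 11.45 from the shared-notes effort, for a payoff of 20.45.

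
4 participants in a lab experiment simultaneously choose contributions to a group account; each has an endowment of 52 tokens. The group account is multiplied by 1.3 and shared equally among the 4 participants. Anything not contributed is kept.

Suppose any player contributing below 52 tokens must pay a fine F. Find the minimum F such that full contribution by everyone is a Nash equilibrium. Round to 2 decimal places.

Given the others contribute fully, the best deviation is to contribute 0 (any partial contribution still incurs the fine and gives up units whose private return 0.3250 is below 1).
Deviating from 52 to 0 saves 52 tokens but forfeits the deviator's share of the drop in the group account: 1.3/4 × 52 = 16.90.
So the deviation gain is 52 − 16.90 = 35.10, and the fine must be at least 35.10 tokens to wipe it out.

35.10 tokens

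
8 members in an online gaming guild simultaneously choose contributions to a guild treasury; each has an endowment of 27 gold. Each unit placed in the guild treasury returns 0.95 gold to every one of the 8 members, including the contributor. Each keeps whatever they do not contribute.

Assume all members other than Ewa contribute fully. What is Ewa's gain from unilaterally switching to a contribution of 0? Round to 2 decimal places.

Switching from a contribution of 27 to 0 lets Ewa keep an extra 27 gold, but lowers the guild treasury by 27, which costs Ewa their own share of that drop: 0.95 × 27 = 25.65.
Net gain = 27 − 25.65 = 1.35. The private return per contributed unit (0.95) is below 1, so free-riding is indeed the best response regardless of what the others do.

1.35 gold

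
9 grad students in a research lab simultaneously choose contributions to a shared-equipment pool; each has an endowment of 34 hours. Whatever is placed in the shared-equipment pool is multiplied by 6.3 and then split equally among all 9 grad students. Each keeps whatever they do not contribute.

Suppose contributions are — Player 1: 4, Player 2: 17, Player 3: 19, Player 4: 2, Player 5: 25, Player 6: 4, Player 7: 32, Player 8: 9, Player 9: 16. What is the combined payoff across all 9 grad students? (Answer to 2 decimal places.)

984.40 hours

Total contributed: 4 + 17 + 19 + 2 + 25 + 4 + 32 + 9 + 16 = 128; total kept: 9 × 34 − 128 = 178.
The shared-equipment pool pays out 6.3 × 128 = 806.40 in aggregate.
Group total = 178 + 806.40 = 984.40.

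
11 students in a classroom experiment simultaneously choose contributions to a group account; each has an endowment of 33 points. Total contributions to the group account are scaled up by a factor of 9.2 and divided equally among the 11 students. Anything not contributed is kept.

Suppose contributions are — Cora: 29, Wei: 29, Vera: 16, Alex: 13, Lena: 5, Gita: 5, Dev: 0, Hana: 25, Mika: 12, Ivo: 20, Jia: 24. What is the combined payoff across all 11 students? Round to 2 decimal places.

Total contributed: 29 + 29 + 16 + 13 + 5 + 5 + 0 + 25 + 12 + 20 + 24 = 178; total kept: 11 × 33 − 178 = 185.
The group account pays out 9.2 × 178 = 1637.60 in aggregate.
Group total = 185 + 1637.60 = 1822.60.

1822.60 points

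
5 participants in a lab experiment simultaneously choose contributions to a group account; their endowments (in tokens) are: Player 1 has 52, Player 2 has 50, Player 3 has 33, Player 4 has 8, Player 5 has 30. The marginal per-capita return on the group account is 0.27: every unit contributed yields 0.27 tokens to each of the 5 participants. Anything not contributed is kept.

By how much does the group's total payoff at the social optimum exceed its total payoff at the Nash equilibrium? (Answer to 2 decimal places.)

The private return per contributed unit is 0.27 < 1 for everyone, so the Nash equilibrium is zero contribution and the group total is Σ E_j = 52 + 50 + 33 + 8 + 30 = 173.
Each contributed unit returns 1.350 to the group, so the social optimum is full contribution by everyone: group total = 1.350 × 173 = 233.55.
Efficiency loss = (1.350 − 1) × 173 = 60.55.

60.55 tokens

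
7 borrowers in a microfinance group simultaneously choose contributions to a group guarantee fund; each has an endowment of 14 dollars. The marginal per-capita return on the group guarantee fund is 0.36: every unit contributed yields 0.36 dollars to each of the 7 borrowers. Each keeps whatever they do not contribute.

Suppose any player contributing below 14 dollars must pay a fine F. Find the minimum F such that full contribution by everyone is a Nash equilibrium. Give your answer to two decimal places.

8.96 dollars

Given the others contribute fully, the best deviation is to contribute 0 (any partial contribution still incurs the fine and gives up units whose private return 0.36 is below 1).
Deviating from 14 to 0 saves 14 dollars but forfeits the deviator's share of the drop in the group guarantee fund: 0.36 × 14 = 5.04.
So the deviation gain is 14 − 5.04 = 8.96, and the fine must be at least 8.96 dollars to wipe it out.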